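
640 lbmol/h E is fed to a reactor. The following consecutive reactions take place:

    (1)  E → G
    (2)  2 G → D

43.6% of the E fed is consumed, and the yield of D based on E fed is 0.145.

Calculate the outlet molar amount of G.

93.4 lbmol/h

Conversion of E: E consumed = 1ξ₁ = 0.436 × 640 → ξ₁ = 279 lbmol/h.
Yield of D: 1ξ₂ / 640 = 0.145 → ξ₂ = 92.8 lbmol/h.
Outlet amounts (n = n₀ + Σ ν·ξ):
  E: 640 − 1(279) = 361
  G: 0 + 1(279) − 2(92.8) = 93.44
  D: 0 + 1(92.8) = 92.8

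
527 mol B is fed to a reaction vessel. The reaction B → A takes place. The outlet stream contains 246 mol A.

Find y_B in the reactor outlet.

For A: n = n₀ + 1ξ → 246 = 0 + 1ξ, giving ξ = 246 mol.
Outlet amounts (n = n₀ + ν ξ):
  B: 527 − 1(246) = 281
  A: 0 + 1(246) = 246
Total out = 527 mol; y_B = 281 / 527 = 0.5332.

0.533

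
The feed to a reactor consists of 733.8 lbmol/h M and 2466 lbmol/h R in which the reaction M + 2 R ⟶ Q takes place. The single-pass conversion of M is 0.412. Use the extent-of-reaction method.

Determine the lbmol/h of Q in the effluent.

M reacted = 0.412 × 733.8 = 302.3 lbmol/h; ν_M = −1, so ξ = 302.3/1 = 302.3 lbmol/h.
Outlet amounts (n = n₀ + ν ξ):
  M: 733.8 − 1(302.3) = 431.5
  R: 2466 − 2(302.3) = 1861
  Q: 0 + 1(302.3) = 302.3

302 lbmol/h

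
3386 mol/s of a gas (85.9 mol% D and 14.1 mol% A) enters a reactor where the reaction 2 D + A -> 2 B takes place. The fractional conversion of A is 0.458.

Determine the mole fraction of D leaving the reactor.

0.78

A reacted = 0.458 × 477.4 = 218.7 mol/s; ν_A = −1, so ξ = 218.7/1 = 218.7 mol/s.
Outlet amounts (n = n₀ + ν ξ):
  D: 2909 − 2(218.7) = 2471
  A: 477.4 − 1(218.7) = 258.8
  B: 0 + 2(218.7) = 437.3
Total out = 3167 mol/s; y_D = 2471 / 3167 = 0.7802.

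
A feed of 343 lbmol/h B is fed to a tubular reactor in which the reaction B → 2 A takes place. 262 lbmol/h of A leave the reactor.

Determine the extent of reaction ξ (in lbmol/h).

ξ = 131 lbmol/h

For A: n = n₀ + 2ξ → 262 = 0 + 2ξ, giving ξ = 131 lbmol/h.
Outlet amounts (n = n₀ + ν ξ):
  B: 343 − 1(131) = 212
  A: 0 + 2(131) = 262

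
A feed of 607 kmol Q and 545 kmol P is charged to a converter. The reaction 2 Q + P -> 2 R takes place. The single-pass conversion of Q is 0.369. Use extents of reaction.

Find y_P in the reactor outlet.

Q reacted = 0.369 × 607 = 224 kmol; ν_Q = −2, so ξ = 224/2 = 112 kmol.
Outlet amounts (n = n₀ + ν ξ):
  Q: 607 − 2(112) = 383
  P: 545 − 1(112) = 433
  R: 0 + 2(112) = 224
Total out = 1040 kmol; y_P = 433 / 1040 = 0.4164.

0.416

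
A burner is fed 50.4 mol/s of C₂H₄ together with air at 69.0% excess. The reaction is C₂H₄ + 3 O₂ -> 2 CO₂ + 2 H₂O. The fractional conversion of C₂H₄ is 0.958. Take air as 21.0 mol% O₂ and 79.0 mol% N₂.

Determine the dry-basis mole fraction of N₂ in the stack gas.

0.821

Stoichiometric O₂ = 3 × 50.4 = 151.2 mol/s; O₂ fed = 151.2 × 1.690 = 255.5 mol/s.
N₂ fed = 255.5 × 79/21 = 961.3 mol/s.
Fuel reacted = 0.958 × 50.4 → ξ = 48.28 mol/s.
Outlet (n = n₀ + ν ξ):
  C₂H₄: 50.4 − 1(48.28) = 2.117
  O₂: 255.5 − 3(48.28) = 110.7
  N₂: 961.3 (inert)
  CO₂: 0 + 2(48.28) = 96.57
  H₂O: 0 + 2(48.28) = 96.57
Dry total = 1171 mol/s; y_N₂ (dry) = 961.3 / 1171 = 0.8212.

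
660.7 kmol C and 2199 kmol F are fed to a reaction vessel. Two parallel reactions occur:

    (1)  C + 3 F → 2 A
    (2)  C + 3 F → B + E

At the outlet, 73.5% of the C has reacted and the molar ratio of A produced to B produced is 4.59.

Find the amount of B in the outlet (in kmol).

147 kmol

Conversion of C: C consumed = 0.735 × 660.7 = 485.6 kmol = 1ξ₁ + 1ξ₂.
Selectivity: 2ξ₁ / (1ξ₂) = 4.59 → ξ₁ = 2.295 ξ₂.
Substitute: (1·2.295 + 1) ξ₂ = 485.6 → ξ₂ = 147.4 kmol, ξ₁ = 338.2 kmol.
Outlet amounts (n = n₀ + Σ ν·ξ):
  C: 660.7 − 1(338.2) − 1(147.4) = 175.1
  F: 2199 − 3(338.2) − 3(147.4) = 742.2
  A: 0 + 2(338.2) = 676.5
  B: 0 + 1(147.4) = 147.4
  E: 0 + 1(147.4) = 147.4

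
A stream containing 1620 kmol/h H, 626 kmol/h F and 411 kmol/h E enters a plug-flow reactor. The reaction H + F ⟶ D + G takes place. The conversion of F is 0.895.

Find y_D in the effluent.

F reacted = 0.895 × 626 = 560.3 kmol/h; ν_F = −1, so ξ = 560.3/1 = 560.3 kmol/h.
Outlet amounts (n = n₀ + ν ξ):
  H: 1620 − 1(560.3) = 1060
  F: 626 − 1(560.3) = 65.73
  D: 0 + 1(560.3) = 560.3
  G: 0 + 1(560.3) = 560.3
  E: 411 (inert)
Total out = 2657 kmol/h; y_D = 560.3 / 2657 = 0.2109.

0.211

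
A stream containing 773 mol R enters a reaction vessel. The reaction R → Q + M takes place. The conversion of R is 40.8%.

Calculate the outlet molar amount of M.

315 mol

R reacted = 0.408 × 773 = 315.4 mol; ν_R = −1, so ξ = 315.4/1 = 315.4 mol.
Outlet amounts (n = n₀ + ν ξ):
  R: 773 − 1(315.4) = 457.6
  Q: 0 + 1(315.4) = 315.4
  M: 0 + 1(315.4) = 315.4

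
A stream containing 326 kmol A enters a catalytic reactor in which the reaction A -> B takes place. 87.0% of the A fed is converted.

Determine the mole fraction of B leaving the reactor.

0.87

A reacted = 0.87 × 326 = 283.6 kmol; ν_A = −1, so ξ = 283.6/1 = 283.6 kmol.
Outlet amounts (n = n₀ + ν ξ):
  A: 326 − 1(283.6) = 42.38
  B: 0 + 1(283.6) = 283.6
Total out = 326 kmol; y_B = 283.6 / 326 = 0.87.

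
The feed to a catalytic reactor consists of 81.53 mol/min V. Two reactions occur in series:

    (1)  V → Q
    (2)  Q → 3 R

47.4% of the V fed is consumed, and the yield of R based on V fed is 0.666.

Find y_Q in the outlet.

0.175

Conversion of V: V consumed = 1ξ₁ = 0.474 × 81.53 → ξ₁ = 38.65 mol/min.
Yield of R: 3ξ₂ / 81.53 = 0.666 → ξ₂ = 18.1 mol/min.
Outlet amounts (n = n₀ + Σ ν·ξ):
  V: 81.53 − 1(38.65) = 42.88
  Q: 0 + 1(38.65) − 1(18.1) = 20.55
  R: 0 + 3(18.1) = 54.3
Total out = 117.7 mol/min; y_Q = 20.55 / 117.7 = 0.1745.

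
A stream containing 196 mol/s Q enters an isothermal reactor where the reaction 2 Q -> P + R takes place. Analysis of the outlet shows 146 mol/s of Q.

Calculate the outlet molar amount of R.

For Q: n = n₀ − 2ξ → 146 = 196 − 2ξ, giving ξ = 25 mol/s.
Outlet amounts (n = n₀ + ν ξ):
  Q: 196 − 2(25) = 146
  P: 0 + 1(25) = 25
  R: 0 + 1(25) = 25

25 mol/s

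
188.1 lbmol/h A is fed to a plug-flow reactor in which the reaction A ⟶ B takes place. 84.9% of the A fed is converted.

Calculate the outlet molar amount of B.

160 lbmol/h

A reacted = 0.849 × 188.1 = 159.7 lbmol/h; ν_A = −1, so ξ = 159.7/1 = 159.7 lbmol/h.
Outlet amounts (n = n₀ + ν ξ):
  A: 188.1 − 1(159.7) = 28.4
  B: 0 + 1(159.7) = 159.7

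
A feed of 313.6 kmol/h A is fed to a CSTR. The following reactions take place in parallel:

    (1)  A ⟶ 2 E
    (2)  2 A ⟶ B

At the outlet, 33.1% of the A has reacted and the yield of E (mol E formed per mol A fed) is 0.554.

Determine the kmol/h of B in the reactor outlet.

8.47 kmol/h

Yield of E: 2ξ₁ / 313.6 = 0.554 → ξ₁ = 86.87 kmol/h.
Conversion of A: 1ξ₁ + 2ξ₂ = 0.331 × 313.6 = 103.8 → ξ₂ = 8.467 kmol/h.
Outlet amounts (n = n₀ + Σ ν·ξ):
  A: 313.6 − 1(86.87) − 2(8.467) = 209.8
  E: 0 + 2(86.87) = 173.7
  B: 0 + 1(8.467) = 8.467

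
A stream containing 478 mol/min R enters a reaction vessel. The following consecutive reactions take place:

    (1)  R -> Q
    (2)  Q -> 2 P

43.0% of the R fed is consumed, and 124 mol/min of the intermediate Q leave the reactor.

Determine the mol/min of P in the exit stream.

Conversion of R: R consumed = 1ξ₁ = 0.43 × 478 → ξ₁ = 205.5 mol/min.
Q balance: n_Q = 0 + 1ξ₁ − 1ξ₂ = 124 → ξ₂ = (1·205.5 − 124)/1 = 81.54 mol/min.
Outlet amounts (n = n₀ + Σ ν·ξ):
  R: 478 − 1(205.5) = 272.5
  Q: 0 + 1(205.5) − 1(81.54) = 124
  P: 0 + 2(81.54) = 163.1

163 mol/min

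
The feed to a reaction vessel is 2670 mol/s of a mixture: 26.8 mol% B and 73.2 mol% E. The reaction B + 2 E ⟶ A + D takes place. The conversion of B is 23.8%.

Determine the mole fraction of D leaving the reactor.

0.0681

B reacted = 0.238 × 715.6 = 170.3 mol/s; ν_B = −1, so ξ = 170.3/1 = 170.3 mol/s.
Outlet amounts (n = n₀ + ν ξ):
  B: 715.6 − 1(170.3) = 545.3
  E: 1954 − 2(170.3) = 1614
  A: 0 + 1(170.3) = 170.3
  D: 0 + 1(170.3) = 170.3
Total out = 2500 mol/s; y_D = 170.3 / 2500 = 0.06813.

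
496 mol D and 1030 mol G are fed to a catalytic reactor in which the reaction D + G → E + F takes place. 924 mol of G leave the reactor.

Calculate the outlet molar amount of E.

For G: n = n₀ − 1ξ → 924 = 1030 − 1ξ, giving ξ = 106 mol.
Outlet amounts (n = n₀ + ν ξ):
  D: 496 − 1(106) = 390
  G: 1030 − 1(106) = 924
  E: 0 + 1(106) = 106
  F: 0 + 1(106) = 106

106 mol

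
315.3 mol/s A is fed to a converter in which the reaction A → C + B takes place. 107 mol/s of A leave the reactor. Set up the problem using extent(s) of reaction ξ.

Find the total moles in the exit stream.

For A: n = n₀ − 1ξ → 107 = 315.3 − 1ξ, giving ξ = 208.3 mol/s.
Outlet amounts (n = n₀ + ν ξ):
  A: 315.3 − 1(208.3) = 107
  C: 0 + 1(208.3) = 208.3
  B: 0 + 1(208.3) = 208.3
Total out = 107 + 208.3 + 208.3 = 523.6 mol/s.

524 mol/s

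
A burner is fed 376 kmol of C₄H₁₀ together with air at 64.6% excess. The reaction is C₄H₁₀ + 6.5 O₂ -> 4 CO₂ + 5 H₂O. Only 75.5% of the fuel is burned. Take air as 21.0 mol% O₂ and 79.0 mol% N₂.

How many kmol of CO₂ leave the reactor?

1140 kmol

Stoichiometric O₂ = 6.5 × 376 = 2444 kmol; O₂ fed = 2444 × 1.646 = 4023 kmol.
N₂ fed = 4023 × 79/21 = 15130 kmol.
Fuel reacted = 0.755 × 376 → ξ = 283.9 kmol.
Outlet (n = n₀ + ν ξ):
  C₄H₁₀: 376 − 1(283.9) = 92.12
  O₂: 4023 − 6.5(283.9) = 2178
  N₂: 15130 (inert)
  CO₂: 0 + 4(283.9) = 1136
  H₂O: 0 + 5(283.9) = 1419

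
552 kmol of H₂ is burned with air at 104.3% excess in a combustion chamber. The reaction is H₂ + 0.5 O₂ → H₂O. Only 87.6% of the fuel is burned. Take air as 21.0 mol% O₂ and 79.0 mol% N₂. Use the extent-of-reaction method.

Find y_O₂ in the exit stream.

0.108

Stoichiometric O₂ = 0.5 × 552 = 276 kmol; O₂ fed = 276 × 2.043 = 563.9 kmol.
N₂ fed = 563.9 × 79/21 = 2121 kmol.
Fuel reacted = 0.876 × 552 → ξ = 483.6 kmol.
Outlet (n = n₀ + ν ξ):
  H₂: 552 − 1(483.6) = 68.45
  O₂: 563.9 − 0.5(483.6) = 322.1
  N₂: 2121 (inert)
  H₂O: 0 + 1(483.6) = 483.6
Total out = 2995 kmol; y_O₂ = 322.1 / 2995 = 0.1075.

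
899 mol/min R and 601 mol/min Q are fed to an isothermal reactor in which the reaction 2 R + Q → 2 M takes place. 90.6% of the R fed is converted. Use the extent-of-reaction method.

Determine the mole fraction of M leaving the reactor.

0.745

R reacted = 0.906 × 899 = 814.5 mol/min; ν_R = −2, so ξ = 814.5/2 = 407.2 mol/min.
Outlet amounts (n = n₀ + ν ξ):
  R: 899 − 2(407.2) = 84.51
  Q: 601 − 1(407.2) = 193.8
  M: 0 + 2(407.2) = 814.5
Total out = 1093 mol/min; y_M = 814.5 / 1093 = 0.7454.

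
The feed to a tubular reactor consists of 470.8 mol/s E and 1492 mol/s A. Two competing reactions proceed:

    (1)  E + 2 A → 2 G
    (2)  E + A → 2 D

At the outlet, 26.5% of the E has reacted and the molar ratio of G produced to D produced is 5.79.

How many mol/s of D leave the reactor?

36.7 mol/s

Conversion of E: E consumed = 0.265 × 470.8 = 124.8 mol/s = 1ξ₁ + 1ξ₂.
Selectivity: 2ξ₁ / (2ξ₂) = 5.79 → ξ₁ = 5.79 ξ₂.
Substitute: (1·5.79 + 1) ξ₂ = 124.8 → ξ₂ = 18.37 mol/s, ξ₁ = 106.4 mol/s.
Outlet amounts (n = n₀ + Σ ν·ξ):
  E: 470.8 − 1(106.4) − 1(18.37) = 346
  A: 1492 − 2(106.4) − 1(18.37) = 1261
  G: 0 + 2(106.4) = 212.8
  D: 0 + 2(18.37) = 36.75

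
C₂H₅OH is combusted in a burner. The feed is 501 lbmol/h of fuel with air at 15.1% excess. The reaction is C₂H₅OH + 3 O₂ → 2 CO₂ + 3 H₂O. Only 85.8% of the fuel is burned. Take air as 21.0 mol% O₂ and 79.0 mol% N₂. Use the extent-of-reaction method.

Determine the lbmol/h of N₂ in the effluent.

6510 lbmol/h

Stoichiometric O₂ = 3 × 501 = 1503 lbmol/h; O₂ fed = 1503 × 1.151 = 1730 lbmol/h.
N₂ fed = 1730 × 79/21 = 6508 lbmol/h.
Fuel reacted = 0.858 × 501 → ξ = 429.9 lbmol/h.
Outlet (n = n₀ + ν ξ):
  C₂H₅OH: 501 − 1(429.9) = 71.14
  O₂: 1730 − 3(429.9) = 440.4
  N₂: 6508 (inert)
  CO₂: 0 + 2(429.9) = 859.7
  H₂O: 0 + 3(429.9) = 1290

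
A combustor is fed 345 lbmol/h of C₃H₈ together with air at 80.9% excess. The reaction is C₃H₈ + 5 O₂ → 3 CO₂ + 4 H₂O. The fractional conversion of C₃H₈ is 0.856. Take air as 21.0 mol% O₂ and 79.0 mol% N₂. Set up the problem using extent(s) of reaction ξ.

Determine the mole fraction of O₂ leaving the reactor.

0.106

Stoichiometric O₂ = 5 × 345 = 1725 lbmol/h; O₂ fed = 1725 × 1.809 = 3121 lbmol/h.
N₂ fed = 3121 × 79/21 = 11740 lbmol/h.
Fuel reacted = 0.856 × 345 → ξ = 295.3 lbmol/h.
Outlet (n = n₀ + ν ξ):
  C₃H₈: 345 − 1(295.3) = 49.68
  O₂: 3121 − 5(295.3) = 1644
  N₂: 11740 (inert)
  CO₂: 0 + 3(295.3) = 886
  H₂O: 0 + 4(295.3) = 1181
Total out = 15500 lbmol/h; y_O₂ = 1644 / 15500 = 0.1061.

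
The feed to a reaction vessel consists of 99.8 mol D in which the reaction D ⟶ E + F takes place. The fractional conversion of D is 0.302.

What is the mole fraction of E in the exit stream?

D reacted = 0.302 × 99.8 = 30.14 mol; ν_D = −1, so ξ = 30.14/1 = 30.14 mol.
Outlet amounts (n = n₀ + ν ξ):
  D: 99.8 − 1(30.14) = 69.66
  E: 0 + 1(30.14) = 30.14
  F: 0 + 1(30.14) = 30.14
Total out = 129.9 mol; y_E = 30.14 / 129.9 = 0.232.

0.232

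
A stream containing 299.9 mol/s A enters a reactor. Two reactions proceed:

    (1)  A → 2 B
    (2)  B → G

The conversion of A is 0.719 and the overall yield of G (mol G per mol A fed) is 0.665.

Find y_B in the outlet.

0.45

Conversion of A: A consumed = 1ξ₁ = 0.719 × 299.9 → ξ₁ = 215.6 mol/s.
Yield of G: 1ξ₂ / 299.9 = 0.665 → ξ₂ = 199.4 mol/s.
Outlet amounts (n = n₀ + Σ ν·ξ):
  A: 299.9 − 1(215.6) = 84.27
  B: 0 + 2(215.6) − 1(199.4) = 231.8
  G: 0 + 1(199.4) = 199.4
Total out = 515.5 mol/s; y_B = 231.8 / 515.5 = 0.4497.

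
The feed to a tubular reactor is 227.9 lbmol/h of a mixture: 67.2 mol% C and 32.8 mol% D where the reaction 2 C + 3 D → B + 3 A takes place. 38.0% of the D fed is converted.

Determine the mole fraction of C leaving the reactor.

D reacted = 0.38 × 74.75 = 28.41 lbmol/h; ν_D = −3, so ξ = 28.41/3 = 9.468 lbmol/h.
Outlet amounts (n = n₀ + ν ξ):
  C: 153.1 − 2(9.468) = 134.2
  D: 74.75 − 3(9.468) = 46.35
  B: 0 + 1(9.468) = 9.468
  A: 0 + 3(9.468) = 28.41
Total out = 218.4 lbmol/h; y_C = 134.2 / 218.4 = 0.6144.

0.614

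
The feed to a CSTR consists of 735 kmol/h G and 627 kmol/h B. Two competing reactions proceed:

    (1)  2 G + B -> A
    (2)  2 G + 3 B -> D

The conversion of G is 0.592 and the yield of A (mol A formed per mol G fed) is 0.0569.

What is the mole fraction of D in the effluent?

0.305

Yield of A: 1ξ₁ / 735 = 0.0569 → ξ₁ = 41.82 kmol/h.
Conversion of G: 2ξ₁ + 2ξ₂ = 0.592 × 735 = 435.1 → ξ₂ = 175.7 kmol/h.
Outlet amounts (n = n₀ + Σ ν·ξ):
  G: 735 − 2(41.82) − 2(175.7) = 299.9
  B: 627 − 1(41.82) − 3(175.7) = 57.96
  A: 0 + 1(41.82) = 41.82
  D: 0 + 1(175.7) = 175.7
Total out = 575.4 kmol/h; y_D = 175.7 / 575.4 = 0.3054.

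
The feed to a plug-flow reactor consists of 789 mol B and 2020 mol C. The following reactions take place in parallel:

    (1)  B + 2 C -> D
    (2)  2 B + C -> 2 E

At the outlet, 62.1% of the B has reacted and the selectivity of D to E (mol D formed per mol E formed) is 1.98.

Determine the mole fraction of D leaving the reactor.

Conversion of B: B consumed = 0.621 × 789 = 490 mol = 1ξ₁ + 2ξ₂.
Selectivity: 1ξ₁ / (2ξ₂) = 1.98 → ξ₁ = 3.96 ξ₂.
Substitute: (1·3.96 + 2) ξ₂ = 490 → ξ₂ = 82.21 mol, ξ₁ = 325.5 mol.
Outlet amounts (n = n₀ + Σ ν·ξ):
  B: 789 − 1(325.5) − 2(82.21) = 299
  C: 2020 − 2(325.5) − 1(82.21) = 1287
  D: 0 + 1(325.5) = 325.5
  E: 0 + 2(82.21) = 164.4
Total out = 2076 mol; y_D = 325.5 / 2076 = 0.1568.

0.157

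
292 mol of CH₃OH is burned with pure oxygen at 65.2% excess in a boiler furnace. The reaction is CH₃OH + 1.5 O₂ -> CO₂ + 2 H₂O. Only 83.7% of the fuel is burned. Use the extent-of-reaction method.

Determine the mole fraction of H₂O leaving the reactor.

Stoichiometric O₂ = 1.5 × 292 = 438 mol; O₂ fed = 438 × 1.652 = 723.6 mol.
Fuel reacted = 0.837 × 292 → ξ = 244.4 mol.
Outlet (n = n₀ + ν ξ):
  CH₃OH: 292 − 1(244.4) = 47.6
  O₂: 723.6 − 1.5(244.4) = 357
  CO₂: 0 + 1(244.4) = 244.4
  H₂O: 0 + 2(244.4) = 488.8
Total out = 1138 mol; y_H₂O = 488.8 / 1138 = 0.4296.

0.43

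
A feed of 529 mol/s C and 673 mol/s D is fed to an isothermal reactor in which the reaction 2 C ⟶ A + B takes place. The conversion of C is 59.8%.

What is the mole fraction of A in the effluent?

C reacted = 0.598 × 529 = 316.3 mol/s; ν_C = −2, so ξ = 316.3/2 = 158.2 mol/s.
Outlet amounts (n = n₀ + ν ξ):
  C: 529 − 2(158.2) = 212.7
  A: 0 + 1(158.2) = 158.2
  B: 0 + 1(158.2) = 158.2
  D: 673 (inert)
Total out = 1202 mol/s; y_A = 158.2 / 1202 = 0.1316.

0.132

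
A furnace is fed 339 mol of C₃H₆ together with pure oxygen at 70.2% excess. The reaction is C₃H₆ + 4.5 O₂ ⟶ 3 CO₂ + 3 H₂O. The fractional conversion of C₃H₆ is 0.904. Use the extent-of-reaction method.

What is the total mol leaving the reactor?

3090 mol

Stoichiometric O₂ = 4.5 × 339 = 1526 mol; O₂ fed = 1526 × 1.702 = 2596 mol.
Fuel reacted = 0.904 × 339 → ξ = 306.5 mol.
Outlet (n = n₀ + ν ξ):
  C₃H₆: 339 − 1(306.5) = 32.54
  O₂: 2596 − 4.5(306.5) = 1217
  CO₂: 0 + 3(306.5) = 919.4
  H₂O: 0 + 3(306.5) = 919.4
Total out = 32.54 + 1217 + 919.4 + 919.4 = 3089 mol.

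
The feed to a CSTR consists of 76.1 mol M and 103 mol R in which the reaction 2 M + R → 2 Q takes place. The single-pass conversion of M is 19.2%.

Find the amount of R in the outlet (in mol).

M reacted = 0.192 × 76.1 = 14.61 mol; ν_M = −2, so ξ = 14.61/2 = 7.306 mol.
Outlet amounts (n = n₀ + ν ξ):
  M: 76.1 − 2(7.306) = 61.49
  R: 103 − 1(7.306) = 95.69
  Q: 0 + 2(7.306) = 14.61

95.7 mol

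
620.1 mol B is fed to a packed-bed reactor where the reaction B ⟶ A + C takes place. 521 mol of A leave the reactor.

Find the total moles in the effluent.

1140 mol

For A: n = n₀ + 1ξ → 521 = 0 + 1ξ, giving ξ = 521 mol.
Outlet amounts (n = n₀ + ν ξ):
  B: 620.1 − 1(521) = 99.1
  A: 0 + 1(521) = 521
  C: 0 + 1(521) = 521
Total out = 99.1 + 521 + 521 = 1141 mol.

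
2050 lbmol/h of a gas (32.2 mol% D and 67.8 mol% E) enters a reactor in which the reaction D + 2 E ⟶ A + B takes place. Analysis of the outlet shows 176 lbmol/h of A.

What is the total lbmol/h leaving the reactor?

1870 lbmol/h

For A: n = n₀ + 1ξ → 176 = 0 + 1ξ, giving ξ = 176 lbmol/h.
Outlet amounts (n = n₀ + ν ξ):
  D: 660.1 − 1(176) = 484.1
  E: 1390 − 2(176) = 1038
  A: 0 + 1(176) = 176
  B: 0 + 1(176) = 176
Total out = 484.1 + 1038 + 176 + 176 = 1874 lbmol/h.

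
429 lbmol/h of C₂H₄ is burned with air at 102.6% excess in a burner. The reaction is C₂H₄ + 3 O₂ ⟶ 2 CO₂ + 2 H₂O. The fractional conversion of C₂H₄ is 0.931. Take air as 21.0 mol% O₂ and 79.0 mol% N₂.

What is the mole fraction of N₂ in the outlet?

Stoichiometric O₂ = 3 × 429 = 1287 lbmol/h; O₂ fed = 1287 × 2.026 = 2607 lbmol/h.
N₂ fed = 2607 × 79/21 = 9809 lbmol/h.
Fuel reacted = 0.931 × 429 → ξ = 399.4 lbmol/h.
Outlet (n = n₀ + ν ξ):
  C₂H₄: 429 − 1(399.4) = 29.6
  O₂: 2607 − 3(399.4) = 1409
  N₂: 9809 (inert)
  CO₂: 0 + 2(399.4) = 798.8
  H₂O: 0 + 2(399.4) = 798.8
Total out = 12850 lbmol/h; y_N₂ = 9809 / 12850 = 0.7636.

0.764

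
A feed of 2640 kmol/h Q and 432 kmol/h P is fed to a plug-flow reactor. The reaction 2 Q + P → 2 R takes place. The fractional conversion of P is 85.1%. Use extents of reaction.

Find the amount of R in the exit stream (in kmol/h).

P reacted = 0.851 × 432 = 367.6 kmol/h; ν_P = −1, so ξ = 367.6/1 = 367.6 kmol/h.
Outlet amounts (n = n₀ + ν ξ):
  Q: 2640 − 2(367.6) = 1905
  P: 432 − 1(367.6) = 64.37
  R: 0 + 2(367.6) = 735.3

735 kmol/h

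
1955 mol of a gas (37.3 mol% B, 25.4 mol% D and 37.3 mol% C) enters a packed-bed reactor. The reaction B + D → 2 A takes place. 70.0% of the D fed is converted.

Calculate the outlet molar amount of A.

695 mol

D reacted = 0.7 × 496.6 = 347.6 mol; ν_D = −1, so ξ = 347.6/1 = 347.6 mol.
Outlet amounts (n = n₀ + ν ξ):
  B: 729.2 − 1(347.6) = 381.6
  D: 496.6 − 1(347.6) = 149
  A: 0 + 2(347.6) = 695.2
  C: 729.2 (inert)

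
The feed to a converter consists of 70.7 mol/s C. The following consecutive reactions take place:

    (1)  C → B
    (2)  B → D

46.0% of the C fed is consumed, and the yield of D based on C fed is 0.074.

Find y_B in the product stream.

Conversion of C: C consumed = 1ξ₁ = 0.46 × 70.7 → ξ₁ = 32.52 mol/s.
Yield of D: 1ξ₂ / 70.7 = 0.074 → ξ₂ = 5.232 mol/s.
Outlet amounts (n = n₀ + Σ ν·ξ):
  C: 70.7 − 1(32.52) = 38.18
  B: 0 + 1(32.52) − 1(5.232) = 27.29
  D: 0 + 1(5.232) = 5.232
Total out = 70.7 mol/s; y_B = 27.29 / 70.7 = 0.386.

0.386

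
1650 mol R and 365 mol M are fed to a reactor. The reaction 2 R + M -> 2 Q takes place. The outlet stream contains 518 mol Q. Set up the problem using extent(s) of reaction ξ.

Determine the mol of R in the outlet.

For Q: n = n₀ + 2ξ → 518 = 0 + 2ξ, giving ξ = 259 mol.
Outlet amounts (n = n₀ + ν ξ):
  R: 1650 − 2(259) = 1132
  M: 365 − 1(259) = 106
  Q: 0 + 2(259) = 518

1130 mol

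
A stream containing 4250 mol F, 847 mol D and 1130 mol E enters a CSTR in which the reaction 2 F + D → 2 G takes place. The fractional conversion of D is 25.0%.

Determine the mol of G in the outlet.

424 mol

D reacted = 0.25 × 847 = 211.8 mol; ν_D = −1, so ξ = 211.8/1 = 211.8 mol.
Outlet amounts (n = n₀ + ν ξ):
  F: 4250 − 2(211.8) = 3826
  D: 847 − 1(211.8) = 635.2
  G: 0 + 2(211.8) = 423.5
  E: 1130 (inert)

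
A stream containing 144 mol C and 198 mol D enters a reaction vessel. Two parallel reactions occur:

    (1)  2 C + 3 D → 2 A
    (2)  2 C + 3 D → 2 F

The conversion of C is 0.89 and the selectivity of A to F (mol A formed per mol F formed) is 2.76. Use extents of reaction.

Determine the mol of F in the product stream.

Conversion of C: C consumed = 0.89 × 144 = 128.2 mol = 2ξ₁ + 2ξ₂.
Selectivity: 2ξ₁ / (2ξ₂) = 2.76 → ξ₁ = 2.76 ξ₂.
Substitute: (2·2.76 + 2) ξ₂ = 128.2 → ξ₂ = 17.04 mol, ξ₁ = 47.04 mol.
Outlet amounts (n = n₀ + Σ ν·ξ):
  C: 144 − 2(47.04) − 2(17.04) = 15.84
  D: 198 − 3(47.04) − 3(17.04) = 5.76
  A: 0 + 2(47.04) = 94.07
  F: 0 + 2(17.04) = 34.09

34.1 mol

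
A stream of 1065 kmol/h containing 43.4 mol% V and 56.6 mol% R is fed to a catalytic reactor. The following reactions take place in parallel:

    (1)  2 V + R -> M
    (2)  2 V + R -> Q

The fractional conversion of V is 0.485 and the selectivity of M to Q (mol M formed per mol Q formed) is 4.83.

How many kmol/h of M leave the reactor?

92.9 kmol/h

Conversion of V: V consumed = 0.485 × 462.2 = 224.2 kmol/h = 2ξ₁ + 2ξ₂.
Selectivity: 1ξ₁ / (1ξ₂) = 4.83 → ξ₁ = 4.83 ξ₂.
Substitute: (2·4.83 + 2) ξ₂ = 224.2 → ξ₂ = 19.23 kmol/h, ξ₁ = 92.86 kmol/h.
Outlet amounts (n = n₀ + Σ ν·ξ):
  V: 462.2 − 2(92.86) − 2(19.23) = 238
  R: 602.8 − 1(92.86) − 1(19.23) = 490.7
  M: 0 + 1(92.86) = 92.86
  Q: 0 + 1(19.23) = 19.23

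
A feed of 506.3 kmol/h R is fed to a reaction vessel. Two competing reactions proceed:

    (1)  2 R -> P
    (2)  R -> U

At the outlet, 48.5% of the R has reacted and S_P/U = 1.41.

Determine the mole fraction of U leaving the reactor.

0.155

Conversion of R: R consumed = 0.485 × 506.3 = 245.6 kmol/h = 2ξ₁ + 1ξ₂.
Selectivity: 1ξ₁ / (1ξ₂) = 1.41 → ξ₁ = 1.41 ξ₂.
Substitute: (2·1.41 + 1) ξ₂ = 245.6 → ξ₂ = 64.28 kmol/h, ξ₁ = 90.64 kmol/h.
Outlet amounts (n = n₀ + Σ ν·ξ):
  R: 506.3 − 2(90.64) − 1(64.28) = 260.7
  P: 0 + 1(90.64) = 90.64
  U: 0 + 1(64.28) = 64.28
Total out = 415.7 kmol/h; y_U = 64.28 / 415.7 = 0.1546.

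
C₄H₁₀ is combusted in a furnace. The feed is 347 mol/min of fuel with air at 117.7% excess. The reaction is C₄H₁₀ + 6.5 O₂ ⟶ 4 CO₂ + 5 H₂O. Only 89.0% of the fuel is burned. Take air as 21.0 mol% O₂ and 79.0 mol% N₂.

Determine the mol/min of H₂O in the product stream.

1540 mol/min

Stoichiometric O₂ = 6.5 × 347 = 2256 mol/min; O₂ fed = 2256 × 2.177 = 4910 mol/min.
N₂ fed = 4910 × 79/21 = 18470 mol/min.
Fuel reacted = 0.89 × 347 → ξ = 308.8 mol/min.
Outlet (n = n₀ + ν ξ):
  C₄H₁₀: 347 − 1(308.8) = 38.17
  O₂: 4910 − 6.5(308.8) = 2903
  N₂: 18470 (inert)
  CO₂: 0 + 4(308.8) = 1235
  H₂O: 0 + 5(308.8) = 1544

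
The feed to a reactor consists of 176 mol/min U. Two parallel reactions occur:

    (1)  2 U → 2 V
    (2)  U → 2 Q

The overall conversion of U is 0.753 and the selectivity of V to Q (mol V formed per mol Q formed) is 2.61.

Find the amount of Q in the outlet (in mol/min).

42.6 mol/min

Conversion of U: U consumed = 0.753 × 176 = 132.5 mol/min = 2ξ₁ + 1ξ₂.
Selectivity: 2ξ₁ / (2ξ₂) = 2.61 → ξ₁ = 2.61 ξ₂.
Substitute: (2·2.61 + 1) ξ₂ = 132.5 → ξ₂ = 21.31 mol/min, ξ₁ = 55.61 mol/min.
Outlet amounts (n = n₀ + Σ ν·ξ):
  U: 176 − 2(55.61) − 1(21.31) = 43.47
  V: 0 + 2(55.61) = 111.2
  Q: 0 + 2(21.31) = 42.61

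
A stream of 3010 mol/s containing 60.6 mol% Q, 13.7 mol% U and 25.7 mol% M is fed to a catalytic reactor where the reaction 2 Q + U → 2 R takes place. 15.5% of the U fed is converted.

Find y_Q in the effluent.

U reacted = 0.155 × 412.4 = 63.92 mol/s; ν_U = −1, so ξ = 63.92/1 = 63.92 mol/s.
Outlet amounts (n = n₀ + ν ξ):
  Q: 1824 − 2(63.92) = 1696
  U: 412.4 − 1(63.92) = 348.5
  R: 0 + 2(63.92) = 127.8
  M: 773.6 (inert)
Total out = 2946 mol/s; y_Q = 1696 / 2946 = 0.5758.

0.576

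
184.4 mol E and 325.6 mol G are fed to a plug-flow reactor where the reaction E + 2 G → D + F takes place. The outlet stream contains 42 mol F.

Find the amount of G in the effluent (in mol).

242 mol

For F: n = n₀ + 1ξ → 42 = 0 + 1ξ, giving ξ = 42 mol.
Outlet amounts (n = n₀ + ν ξ):
  E: 184.4 − 1(42) = 142.4
  G: 325.6 − 2(42) = 241.6
  D: 0 + 1(42) = 42
  F: 0 + 1(42) = 42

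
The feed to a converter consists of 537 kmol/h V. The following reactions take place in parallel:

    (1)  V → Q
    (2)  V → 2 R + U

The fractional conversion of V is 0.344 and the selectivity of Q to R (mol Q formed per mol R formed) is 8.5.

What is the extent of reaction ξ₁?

Conversion of V: V consumed = 0.344 × 537 = 184.7 kmol/h = 1ξ₁ + 1ξ₂.
Selectivity: 1ξ₁ / (2ξ₂) = 8.5 → ξ₁ = 17 ξ₂.
Substitute: (1·17 + 1) ξ₂ = 184.7 → ξ₂ = 10.26 kmol/h, ξ₁ = 174.5 kmol/h.
Outlet amounts (n = n₀ + Σ ν·ξ):
  V: 537 − 1(174.5) − 1(10.26) = 352.3
  Q: 0 + 1(174.5) = 174.5
  R: 0 + 2(10.26) = 20.53
  U: 0 + 1(10.26) = 10.26

ξ₁ = 174 kmol/h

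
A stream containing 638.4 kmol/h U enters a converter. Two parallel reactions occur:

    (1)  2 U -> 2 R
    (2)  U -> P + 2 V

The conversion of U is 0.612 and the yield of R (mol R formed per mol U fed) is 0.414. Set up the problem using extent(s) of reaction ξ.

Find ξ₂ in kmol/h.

ξ₂ = 126 kmol/h

Yield of R: 2ξ₁ / 638.4 = 0.414 → ξ₁ = 132.1 kmol/h.
Conversion of U: 2ξ₁ + 1ξ₂ = 0.612 × 638.4 = 390.7 → ξ₂ = 126.4 kmol/h.
Outlet amounts (n = n₀ + Σ ν·ξ):
  U: 638.4 − 2(132.1) − 1(126.4) = 247.7
  R: 0 + 2(132.1) = 264.3
  P: 0 + 1(126.4) = 126.4
  V: 0 + 2(126.4) = 252.8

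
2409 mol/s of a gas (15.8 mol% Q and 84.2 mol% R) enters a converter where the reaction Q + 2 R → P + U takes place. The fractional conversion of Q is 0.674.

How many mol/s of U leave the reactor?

Q reacted = 0.674 × 380.6 = 256.5 mol/s; ν_Q = −1, so ξ = 256.5/1 = 256.5 mol/s.
Outlet amounts (n = n₀ + ν ξ):
  Q: 380.6 − 1(256.5) = 124.1
  R: 2028 − 2(256.5) = 1515
  P: 0 + 1(256.5) = 256.5
  U: 0 + 1(256.5) = 256.5

257 mol/s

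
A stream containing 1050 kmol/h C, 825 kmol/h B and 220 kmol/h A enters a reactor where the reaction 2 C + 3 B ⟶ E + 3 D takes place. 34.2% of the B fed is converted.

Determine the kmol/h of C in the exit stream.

B reacted = 0.342 × 825 = 282.2 kmol/h; ν_B = −3, so ξ = 282.2/3 = 94.05 kmol/h.
Outlet amounts (n = n₀ + ν ξ):
  C: 1050 − 2(94.05) = 861.9
  B: 825 − 3(94.05) = 542.8
  E: 0 + 1(94.05) = 94.05
  D: 0 + 3(94.05) = 282.2
  A: 220 (inert)

862 kmol/h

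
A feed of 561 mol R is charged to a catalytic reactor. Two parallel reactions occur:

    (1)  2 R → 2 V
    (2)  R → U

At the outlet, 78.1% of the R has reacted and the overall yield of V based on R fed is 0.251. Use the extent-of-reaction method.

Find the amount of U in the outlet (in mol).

297 mol

Yield of V: 2ξ₁ / 561 = 0.251 → ξ₁ = 70.41 mol.
Conversion of R: 2ξ₁ + 1ξ₂ = 0.781 × 561 = 438.1 → ξ₂ = 297.3 mol.
Outlet amounts (n = n₀ + Σ ν·ξ):
  R: 561 − 2(70.41) − 1(297.3) = 122.9
  V: 0 + 2(70.41) = 140.8
  U: 0 + 1(297.3) = 297.3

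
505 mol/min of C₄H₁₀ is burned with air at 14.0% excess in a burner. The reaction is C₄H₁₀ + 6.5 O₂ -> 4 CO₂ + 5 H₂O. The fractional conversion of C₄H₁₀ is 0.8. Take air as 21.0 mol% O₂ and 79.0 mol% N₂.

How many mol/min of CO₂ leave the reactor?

1620 mol/min

Stoichiometric O₂ = 6.5 × 505 = 3282 mol/min; O₂ fed = 3282 × 1.140 = 3742 mol/min.
N₂ fed = 3742 × 79/21 = 14080 mol/min.
Fuel reacted = 0.8 × 505 → ξ = 404 mol/min.
Outlet (n = n₀ + ν ξ):
  C₄H₁₀: 505 − 1(404) = 101
  O₂: 3742 − 6.5(404) = 1116
  N₂: 14080 (inert)
  CO₂: 0 + 4(404) = 1616
  H₂O: 0 + 5(404) = 2020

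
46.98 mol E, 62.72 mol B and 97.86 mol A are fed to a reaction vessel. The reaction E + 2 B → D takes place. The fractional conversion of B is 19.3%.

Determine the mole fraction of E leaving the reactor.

0.209

B reacted = 0.193 × 62.72 = 12.1 mol; ν_B = −2, so ξ = 12.1/2 = 6.052 mol.
Outlet amounts (n = n₀ + ν ξ):
  E: 46.98 − 1(6.052) = 40.93
  B: 62.72 − 2(6.052) = 50.62
  D: 0 + 1(6.052) = 6.052
  A: 97.86 (inert)
Total out = 195.5 mol; y_E = 40.93 / 195.5 = 0.2094.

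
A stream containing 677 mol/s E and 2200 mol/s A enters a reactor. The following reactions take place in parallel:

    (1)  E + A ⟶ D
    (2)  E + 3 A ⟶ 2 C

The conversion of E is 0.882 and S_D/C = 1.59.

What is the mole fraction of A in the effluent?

Conversion of E: E consumed = 0.882 × 677 = 597.1 mol/s = 1ξ₁ + 1ξ₂.
Selectivity: 1ξ₁ / (2ξ₂) = 1.59 → ξ₁ = 3.18 ξ₂.
Substitute: (1·3.18 + 1) ξ₂ = 597.1 → ξ₂ = 142.9 mol/s, ξ₁ = 454.3 mol/s.
Outlet amounts (n = n₀ + Σ ν·ξ):
  E: 677 − 1(454.3) − 1(142.9) = 79.89
  A: 2200 − 1(454.3) − 3(142.9) = 1317
  D: 0 + 1(454.3) = 454.3
  C: 0 + 2(142.9) = 285.7
Total out = 2137 mol/s; y_A = 1317 / 2137 = 0.6164.

0.616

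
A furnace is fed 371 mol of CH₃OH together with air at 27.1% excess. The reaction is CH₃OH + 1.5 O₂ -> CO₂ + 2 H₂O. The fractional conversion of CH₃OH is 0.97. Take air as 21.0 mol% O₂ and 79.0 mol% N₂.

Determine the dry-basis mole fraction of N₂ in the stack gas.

0.832

Stoichiometric O₂ = 1.5 × 371 = 556.5 mol; O₂ fed = 556.5 × 1.271 = 707.3 mol.
N₂ fed = 707.3 × 79/21 = 2661 mol.
Fuel reacted = 0.97 × 371 → ξ = 359.9 mol.
Outlet (n = n₀ + ν ξ):
  CH₃OH: 371 − 1(359.9) = 11.13
  O₂: 707.3 − 1.5(359.9) = 167.5
  N₂: 2661 (inert)
  CO₂: 0 + 1(359.9) = 359.9
  H₂O: 0 + 2(359.9) = 719.7
Dry total = 3199 mol; y_N₂ (dry) = 2661 / 3199 = 0.8317.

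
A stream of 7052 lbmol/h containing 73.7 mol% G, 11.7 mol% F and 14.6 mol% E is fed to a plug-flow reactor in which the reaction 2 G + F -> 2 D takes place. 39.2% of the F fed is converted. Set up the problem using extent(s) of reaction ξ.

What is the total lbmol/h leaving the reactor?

6730 lbmol/h

F reacted = 0.392 × 825.1 = 323.4 lbmol/h; ν_F = −1, so ξ = 323.4/1 = 323.4 lbmol/h.
Outlet amounts (n = n₀ + ν ξ):
  G: 5197 − 2(323.4) = 4550
  F: 825.1 − 1(323.4) = 501.7
  D: 0 + 2(323.4) = 646.9
  E: 1030 (inert)
Total out = 4550 + 501.7 + 646.9 + 1030 = 6729 lbmol/h.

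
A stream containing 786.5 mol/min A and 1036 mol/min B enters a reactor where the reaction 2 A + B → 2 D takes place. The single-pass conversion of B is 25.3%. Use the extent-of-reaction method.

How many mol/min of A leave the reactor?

262 mol/min

B reacted = 0.253 × 1036 = 262.1 mol/min; ν_B = −1, so ξ = 262.1/1 = 262.1 mol/min.
Outlet amounts (n = n₀ + ν ξ):
  A: 786.5 − 2(262.1) = 262.3
  B: 1036 − 1(262.1) = 773.9
  D: 0 + 2(262.1) = 524.2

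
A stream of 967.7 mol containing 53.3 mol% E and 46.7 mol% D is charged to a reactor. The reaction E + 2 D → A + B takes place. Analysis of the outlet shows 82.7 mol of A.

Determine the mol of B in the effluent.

82.7 mol

For A: n = n₀ + 1ξ → 82.7 = 0 + 1ξ, giving ξ = 82.7 mol.
Outlet amounts (n = n₀ + ν ξ):
  E: 515.8 − 1(82.7) = 433.1
  D: 451.9 − 2(82.7) = 286.5
  A: 0 + 1(82.7) = 82.7
  B: 0 + 1(82.7) = 82.7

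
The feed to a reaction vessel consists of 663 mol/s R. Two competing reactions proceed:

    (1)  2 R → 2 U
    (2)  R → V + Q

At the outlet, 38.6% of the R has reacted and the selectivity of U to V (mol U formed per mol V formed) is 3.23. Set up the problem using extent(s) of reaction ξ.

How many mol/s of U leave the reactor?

Conversion of R: R consumed = 0.386 × 663 = 255.9 mol/s = 2ξ₁ + 1ξ₂.
Selectivity: 2ξ₁ / (1ξ₂) = 3.23 → ξ₁ = 1.615 ξ₂.
Substitute: (2·1.615 + 1) ξ₂ = 255.9 → ξ₂ = 60.5 mol/s, ξ₁ = 97.71 mol/s.
Outlet amounts (n = n₀ + Σ ν·ξ):
  R: 663 − 2(97.71) − 1(60.5) = 407.1
  U: 0 + 2(97.71) = 195.4
  V: 0 + 1(60.5) = 60.5
  Q: 0 + 1(60.5) = 60.5

195 mol/s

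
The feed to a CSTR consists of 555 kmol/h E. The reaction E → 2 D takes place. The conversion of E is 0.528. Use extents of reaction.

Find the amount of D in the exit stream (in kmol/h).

586 kmol/h

E reacted = 0.528 × 555 = 293 kmol/h; ν_E = −1, so ξ = 293/1 = 293 kmol/h.
Outlet amounts (n = n₀ + ν ξ):
  E: 555 − 1(293) = 262
  D: 0 + 2(293) = 586.1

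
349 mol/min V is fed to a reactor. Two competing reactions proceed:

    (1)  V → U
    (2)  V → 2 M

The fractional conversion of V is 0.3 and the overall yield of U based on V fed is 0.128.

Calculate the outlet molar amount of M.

Yield of U: 1ξ₁ / 349 = 0.128 → ξ₁ = 44.67 mol/min.
Conversion of V: 1ξ₁ + 1ξ₂ = 0.3 × 349 = 104.7 → ξ₂ = 60.03 mol/min.
Outlet amounts (n = n₀ + Σ ν·ξ):
  V: 349 − 1(44.67) − 1(60.03) = 244.3
  U: 0 + 1(44.67) = 44.67
  M: 0 + 2(60.03) = 120.1

120 mol/min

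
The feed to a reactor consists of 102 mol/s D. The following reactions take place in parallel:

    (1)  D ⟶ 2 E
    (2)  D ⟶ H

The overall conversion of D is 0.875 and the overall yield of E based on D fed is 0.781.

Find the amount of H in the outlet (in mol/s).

Yield of E: 2ξ₁ / 102 = 0.781 → ξ₁ = 39.83 mol/s.
Conversion of D: 1ξ₁ + 1ξ₂ = 0.875 × 102 = 89.25 → ξ₂ = 49.42 mol/s.
Outlet amounts (n = n₀ + Σ ν·ξ):
  D: 102 − 1(39.83) − 1(49.42) = 12.75
  E: 0 + 2(39.83) = 79.66
  H: 0 + 1(49.42) = 49.42

49.4 mol/s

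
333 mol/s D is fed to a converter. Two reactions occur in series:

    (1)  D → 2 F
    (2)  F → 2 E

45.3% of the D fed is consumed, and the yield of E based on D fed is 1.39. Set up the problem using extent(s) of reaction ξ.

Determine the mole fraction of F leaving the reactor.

0.0982

Conversion of D: D consumed = 1ξ₁ = 0.453 × 333 → ξ₁ = 150.8 mol/s.
Yield of E: 2ξ₂ / 333 = 1.39 → ξ₂ = 231.4 mol/s.
Outlet amounts (n = n₀ + Σ ν·ξ):
  D: 333 − 1(150.8) = 182.2
  F: 0 + 2(150.8) − 1(231.4) = 70.26
  E: 0 + 2(231.4) = 462.9
Total out = 715.3 mol/s; y_F = 70.26 / 715.3 = 0.09823.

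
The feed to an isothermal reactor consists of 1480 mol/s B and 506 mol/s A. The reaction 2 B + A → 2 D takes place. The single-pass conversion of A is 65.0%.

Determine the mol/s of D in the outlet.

A reacted = 0.65 × 506 = 328.9 mol/s; ν_A = −1, so ξ = 328.9/1 = 328.9 mol/s.
Outlet amounts (n = n₀ + ν ξ):
  B: 1480 − 2(328.9) = 822.2
  A: 506 − 1(328.9) = 177.1
  D: 0 + 2(328.9) = 657.8

658 mol/s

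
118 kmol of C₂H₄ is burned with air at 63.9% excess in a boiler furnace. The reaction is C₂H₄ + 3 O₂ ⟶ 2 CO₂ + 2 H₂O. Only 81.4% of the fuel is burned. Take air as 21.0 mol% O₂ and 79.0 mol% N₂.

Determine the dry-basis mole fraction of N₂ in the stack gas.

Stoichiometric O₂ = 3 × 118 = 354 kmol; O₂ fed = 354 × 1.639 = 580.2 kmol.
N₂ fed = 580.2 × 79/21 = 2183 kmol.
Fuel reacted = 0.814 × 118 → ξ = 96.05 kmol.
Outlet (n = n₀ + ν ξ):
  C₂H₄: 118 − 1(96.05) = 21.95
  O₂: 580.2 − 3(96.05) = 292.1
  N₂: 2183 (inert)
  CO₂: 0 + 2(96.05) = 192.1
  H₂O: 0 + 2(96.05) = 192.1
Dry total = 2689 kmol; y_N₂ (dry) = 2183 / 2689 = 0.8118.

0.812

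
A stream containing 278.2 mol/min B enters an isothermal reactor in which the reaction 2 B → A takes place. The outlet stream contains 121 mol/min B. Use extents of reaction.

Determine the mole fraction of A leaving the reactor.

0.394

For B: n = n₀ − 2ξ → 121 = 278.2 − 2ξ, giving ξ = 78.6 mol/min.
Outlet amounts (n = n₀ + ν ξ):
  B: 278.2 − 2(78.6) = 121
  A: 0 + 1(78.6) = 78.6
Total out = 199.6 mol/min; y_A = 78.6 / 199.6 = 0.3938.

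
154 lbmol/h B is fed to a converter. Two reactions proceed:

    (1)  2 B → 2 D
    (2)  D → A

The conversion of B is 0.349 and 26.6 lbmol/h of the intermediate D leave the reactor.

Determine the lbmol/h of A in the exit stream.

27.1 lbmol/h

Conversion of B: B consumed = 2ξ₁ = 0.349 × 154 → ξ₁ = 26.87 lbmol/h.
D balance: n_D = 0 + 2ξ₁ − 1ξ₂ = 26.6 → ξ₂ = (2·26.87 − 26.6)/1 = 27.15 lbmol/h.
Outlet amounts (n = n₀ + Σ ν·ξ):
  B: 154 − 2(26.87) = 100.3
  D: 0 + 2(26.87) − 1(27.15) = 26.6
  A: 0 + 1(27.15) = 27.15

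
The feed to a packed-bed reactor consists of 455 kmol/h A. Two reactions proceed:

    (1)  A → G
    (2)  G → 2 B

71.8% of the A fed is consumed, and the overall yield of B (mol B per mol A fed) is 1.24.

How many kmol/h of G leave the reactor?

Conversion of A: A consumed = 1ξ₁ = 0.718 × 455 → ξ₁ = 326.7 kmol/h.
Yield of B: 2ξ₂ / 455 = 1.24 → ξ₂ = 282.1 kmol/h.
Outlet amounts (n = n₀ + Σ ν·ξ):
  A: 455 − 1(326.7) = 128.3
  G: 0 + 1(326.7) − 1(282.1) = 44.59
  B: 0 + 2(282.1) = 564.2

44.6 kmol/h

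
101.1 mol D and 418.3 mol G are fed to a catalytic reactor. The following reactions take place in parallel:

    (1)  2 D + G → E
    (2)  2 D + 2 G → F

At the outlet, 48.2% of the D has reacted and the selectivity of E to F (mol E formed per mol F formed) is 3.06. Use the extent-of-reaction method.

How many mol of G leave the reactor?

Conversion of D: D consumed = 0.482 × 101.1 = 48.73 mol = 2ξ₁ + 2ξ₂.
Selectivity: 1ξ₁ / (1ξ₂) = 3.06 → ξ₁ = 3.06 ξ₂.
Substitute: (2·3.06 + 2) ξ₂ = 48.73 → ξ₂ = 6.001 mol, ξ₁ = 18.36 mol.
Outlet amounts (n = n₀ + Σ ν·ξ):
  D: 101.1 − 2(18.36) − 2(6.001) = 52.37
  G: 418.3 − 1(18.36) − 2(6.001) = 387.9
  E: 0 + 1(18.36) = 18.36
  F: 0 + 1(6.001) = 6.001

388 mol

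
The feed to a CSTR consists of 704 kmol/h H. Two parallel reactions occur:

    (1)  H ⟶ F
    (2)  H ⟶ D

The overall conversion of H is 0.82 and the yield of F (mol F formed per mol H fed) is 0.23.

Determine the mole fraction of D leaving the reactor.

0.59

Yield of F: 1ξ₁ / 704 = 0.23 → ξ₁ = 161.9 kmol/h.
Conversion of H: 1ξ₁ + 1ξ₂ = 0.82 × 704 = 577.3 → ξ₂ = 415.4 kmol/h.
Outlet amounts (n = n₀ + Σ ν·ξ):
  H: 704 − 1(161.9) − 1(415.4) = 126.7
  F: 0 + 1(161.9) = 161.9
  D: 0 + 1(415.4) = 415.4
Total out = 704 kmol/h; y_D = 415.4 / 704 = 0.59.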